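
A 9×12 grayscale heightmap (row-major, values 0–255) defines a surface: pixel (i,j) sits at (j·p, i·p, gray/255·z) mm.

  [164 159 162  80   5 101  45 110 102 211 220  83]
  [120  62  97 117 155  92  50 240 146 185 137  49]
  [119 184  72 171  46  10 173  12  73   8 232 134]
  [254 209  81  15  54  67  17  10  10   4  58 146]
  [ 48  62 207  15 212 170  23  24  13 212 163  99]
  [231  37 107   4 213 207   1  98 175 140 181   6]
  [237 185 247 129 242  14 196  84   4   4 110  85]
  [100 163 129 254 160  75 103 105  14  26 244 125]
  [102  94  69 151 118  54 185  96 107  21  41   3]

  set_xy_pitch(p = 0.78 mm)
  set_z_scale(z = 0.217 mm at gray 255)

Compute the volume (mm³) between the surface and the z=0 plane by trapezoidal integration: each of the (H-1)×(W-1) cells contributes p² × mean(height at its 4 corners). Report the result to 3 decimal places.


4.954

height_mm = gray/255 × 0.217; cell vol = 0.78² × mean(4 corners)
unit = 0.78² × 0.217 / (4×255) = 0.000129434 mm³ per gray-sum
row 0: Σ corner-gray over 11 cells = 5368  → 0.6948
row 1: Σ corner-gray over 11 cells = 4946  → 0.6402
row 2: Σ corner-gray over 11 cells = 3665  → 0.4744
row 3: Σ corner-gray over 11 cells = 3799  → 0.4917
row 4: Σ corner-gray over 11 cells = 4912  → 0.6358
row 5: Σ corner-gray over 11 cells = 5315  → 0.6879
row 6: Σ corner-gray over 11 cells = 5523  → 0.7149
row 7: Σ corner-gray over 11 cells = 4748  → 0.6146
Σ rows: total corner-gray = 38276  → 4.9542 mm³


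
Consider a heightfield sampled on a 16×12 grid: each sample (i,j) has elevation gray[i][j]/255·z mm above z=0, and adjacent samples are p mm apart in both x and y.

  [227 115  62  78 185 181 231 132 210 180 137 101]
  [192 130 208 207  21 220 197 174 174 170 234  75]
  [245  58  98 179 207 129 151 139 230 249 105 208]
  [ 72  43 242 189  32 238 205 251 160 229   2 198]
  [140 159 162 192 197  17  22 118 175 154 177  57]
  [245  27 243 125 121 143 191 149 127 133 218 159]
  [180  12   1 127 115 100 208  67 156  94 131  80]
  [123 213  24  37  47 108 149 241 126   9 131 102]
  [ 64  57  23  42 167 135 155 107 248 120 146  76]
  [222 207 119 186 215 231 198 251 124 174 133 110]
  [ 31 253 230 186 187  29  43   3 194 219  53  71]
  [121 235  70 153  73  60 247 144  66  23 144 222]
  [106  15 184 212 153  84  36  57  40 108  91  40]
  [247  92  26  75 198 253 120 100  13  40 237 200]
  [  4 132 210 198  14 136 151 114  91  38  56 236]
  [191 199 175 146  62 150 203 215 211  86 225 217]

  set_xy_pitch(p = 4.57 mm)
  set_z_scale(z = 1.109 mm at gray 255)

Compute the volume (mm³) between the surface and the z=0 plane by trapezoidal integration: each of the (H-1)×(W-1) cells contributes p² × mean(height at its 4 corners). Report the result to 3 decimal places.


2037.245

height_mm = gray/255 × 1.109; cell vol = 4.57² × mean(4 corners)
unit = 4.57² × 1.109 / (4×255) = 0.0227072 mm³ per gray-sum
row 0: Σ corner-gray over 11 cells = 7087  → 160.9260
row 1: Σ corner-gray over 11 cells = 7280  → 165.3085
row 2: Σ corner-gray over 11 cells = 6995  → 158.8369
row 3: Σ corner-gray over 11 cells = 6395  → 145.2126
row 4: Σ corner-gray over 11 cells = 6301  → 143.0781
row 5: Σ corner-gray over 11 cells = 5640  → 128.0687
row 6: Σ corner-gray over 11 cells = 4677  → 106.2016
row 7: Σ corner-gray over 11 cells = 4935  → 112.0601
row 8: Σ corner-gray over 11 cells = 6548  → 148.6868
row 9: Σ corner-gray over 11 cells = 6904  → 156.7706
row 10: Σ corner-gray over 11 cells = 5669  → 128.7272
row 11: Σ corner-gray over 11 cells = 4879  → 110.7885
row 12: Σ corner-gray over 11 cells = 4861  → 110.3797
row 13: Σ corner-gray over 11 cells = 5275  → 119.7805
row 14: Σ corner-gray over 11 cells = 6272  → 142.4196
Σ rows: total corner-gray = 89718  → 2037.2455 mm³


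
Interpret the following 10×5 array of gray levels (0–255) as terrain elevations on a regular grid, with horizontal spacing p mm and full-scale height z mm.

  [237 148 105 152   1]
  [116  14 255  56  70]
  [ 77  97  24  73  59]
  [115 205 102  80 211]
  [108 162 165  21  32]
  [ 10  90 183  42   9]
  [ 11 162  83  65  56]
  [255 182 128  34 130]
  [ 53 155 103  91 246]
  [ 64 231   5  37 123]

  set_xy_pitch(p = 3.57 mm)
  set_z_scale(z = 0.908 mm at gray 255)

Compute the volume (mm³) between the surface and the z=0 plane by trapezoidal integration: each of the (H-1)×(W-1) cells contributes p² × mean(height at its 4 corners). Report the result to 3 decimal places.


172.281

height_mm = gray/255 × 0.908; cell vol = 3.57² × mean(4 corners)
unit = 3.57² × 0.908 / (4×255) = 0.0113455 mm³ per gray-sum
row 0: Σ corner-gray over 4 cells = 1884  → 21.3748
row 1: Σ corner-gray over 4 cells = 1360  → 15.4298
row 2: Σ corner-gray over 4 cells = 1624  → 18.4250
row 3: Σ corner-gray over 4 cells = 1936  → 21.9648
row 4: Σ corner-gray over 4 cells = 1485  → 16.8480
row 5: Σ corner-gray over 4 cells = 1336  → 15.1575
row 6: Σ corner-gray over 4 cells = 1760  → 19.9680
row 7: Σ corner-gray over 4 cells = 2070  → 23.4851
row 8: Σ corner-gray over 4 cells = 1730  → 19.6276
Σ rows: total corner-gray = 15185  → 172.2808 mm³


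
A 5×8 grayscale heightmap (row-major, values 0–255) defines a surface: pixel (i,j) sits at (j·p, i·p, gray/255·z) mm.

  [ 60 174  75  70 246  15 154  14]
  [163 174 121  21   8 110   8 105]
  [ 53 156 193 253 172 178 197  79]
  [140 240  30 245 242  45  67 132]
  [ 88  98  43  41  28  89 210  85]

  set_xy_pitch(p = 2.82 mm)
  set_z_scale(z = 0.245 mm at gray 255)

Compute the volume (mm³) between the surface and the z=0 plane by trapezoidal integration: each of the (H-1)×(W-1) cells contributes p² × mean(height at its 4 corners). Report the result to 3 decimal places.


height_mm = gray/255 × 0.245; cell vol = 2.82² × mean(4 corners)
unit = 2.82² × 0.245 / (4×255) = 0.00191014 mm³ per gray-sum
row 0: Σ corner-gray over 7 cells = 2694  → 5.1459
row 1: Σ corner-gray over 7 cells = 3582  → 6.8421
row 2: Σ corner-gray over 7 cells = 4440  → 8.4810
row 3: Σ corner-gray over 7 cells = 3201  → 6.1143
Σ rows: total corner-gray = 13917  → 26.5834 mm³

26.583


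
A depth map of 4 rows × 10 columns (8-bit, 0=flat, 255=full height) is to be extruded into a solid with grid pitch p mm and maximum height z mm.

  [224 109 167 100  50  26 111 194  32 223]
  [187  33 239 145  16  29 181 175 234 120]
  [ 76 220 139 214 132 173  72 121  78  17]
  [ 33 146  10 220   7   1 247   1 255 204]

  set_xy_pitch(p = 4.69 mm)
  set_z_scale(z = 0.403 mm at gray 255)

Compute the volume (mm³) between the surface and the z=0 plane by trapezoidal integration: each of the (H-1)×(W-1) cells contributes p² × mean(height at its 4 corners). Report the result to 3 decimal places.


height_mm = gray/255 × 0.403; cell vol = 4.69² × mean(4 corners)
unit = 4.69² × 0.403 / (4×255) = 0.00869062 mm³ per gray-sum
row 0: Σ corner-gray over 9 cells = 4436  → 38.5516
row 1: Σ corner-gray over 9 cells = 4802  → 41.7323
row 2: Σ corner-gray over 9 cells = 4402  → 38.2561
Σ rows: total corner-gray = 13640  → 118.5400 mm³

118.540


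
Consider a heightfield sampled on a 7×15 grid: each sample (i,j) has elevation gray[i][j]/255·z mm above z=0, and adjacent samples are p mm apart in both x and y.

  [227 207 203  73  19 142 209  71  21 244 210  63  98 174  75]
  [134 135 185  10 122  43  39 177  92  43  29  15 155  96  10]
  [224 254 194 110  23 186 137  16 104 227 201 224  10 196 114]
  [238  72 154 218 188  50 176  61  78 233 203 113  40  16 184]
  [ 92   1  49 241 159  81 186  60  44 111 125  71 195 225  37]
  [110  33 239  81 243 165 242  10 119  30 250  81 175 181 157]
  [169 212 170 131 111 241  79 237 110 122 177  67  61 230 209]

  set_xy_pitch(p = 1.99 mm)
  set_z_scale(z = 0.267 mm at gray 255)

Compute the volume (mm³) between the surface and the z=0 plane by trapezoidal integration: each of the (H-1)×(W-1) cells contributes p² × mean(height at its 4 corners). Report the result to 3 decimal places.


height_mm = gray/255 × 0.267; cell vol = 1.99² × mean(4 corners)
unit = 1.99² × 0.267 / (4×255) = 0.00103661 mm³ per gray-sum
row 0: Σ corner-gray over 14 cells = 6196  → 6.4229
row 1: Σ corner-gray over 14 cells = 6528  → 6.7670
row 2: Σ corner-gray over 14 cells = 7728  → 8.0110
row 3: Σ corner-gray over 14 cells = 6851  → 7.1018
row 4: Σ corner-gray over 14 cells = 7190  → 7.4533
row 5: Σ corner-gray over 14 cells = 8239  → 8.5407
Σ rows: total corner-gray = 42732  → 44.2966 mm³

44.297


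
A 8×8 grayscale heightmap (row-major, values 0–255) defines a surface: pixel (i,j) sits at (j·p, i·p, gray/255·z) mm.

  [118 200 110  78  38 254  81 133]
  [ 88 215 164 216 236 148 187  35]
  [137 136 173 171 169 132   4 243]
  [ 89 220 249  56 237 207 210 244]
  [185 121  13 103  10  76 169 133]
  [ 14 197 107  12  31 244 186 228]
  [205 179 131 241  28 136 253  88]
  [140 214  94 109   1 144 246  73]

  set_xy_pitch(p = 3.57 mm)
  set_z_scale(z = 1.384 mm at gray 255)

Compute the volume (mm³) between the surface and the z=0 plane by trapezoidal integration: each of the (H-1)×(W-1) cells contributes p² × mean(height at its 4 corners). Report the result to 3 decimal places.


491.954

height_mm = gray/255 × 1.384; cell vol = 3.57² × mean(4 corners)
unit = 3.57² × 1.384 / (4×255) = 0.0172931 mm³ per gray-sum
row 0: Σ corner-gray over 7 cells = 4228  → 73.1151
row 1: Σ corner-gray over 7 cells = 4405  → 76.1760
row 2: Σ corner-gray over 7 cells = 4641  → 80.2572
row 3: Σ corner-gray over 7 cells = 3993  → 69.0513
row 4: Σ corner-gray over 7 cells = 3098  → 53.5740
row 5: Σ corner-gray over 7 cells = 4025  → 69.6046
row 6: Σ corner-gray over 7 cells = 4058  → 70.1753
Σ rows: total corner-gray = 28448  → 491.9535 mm³


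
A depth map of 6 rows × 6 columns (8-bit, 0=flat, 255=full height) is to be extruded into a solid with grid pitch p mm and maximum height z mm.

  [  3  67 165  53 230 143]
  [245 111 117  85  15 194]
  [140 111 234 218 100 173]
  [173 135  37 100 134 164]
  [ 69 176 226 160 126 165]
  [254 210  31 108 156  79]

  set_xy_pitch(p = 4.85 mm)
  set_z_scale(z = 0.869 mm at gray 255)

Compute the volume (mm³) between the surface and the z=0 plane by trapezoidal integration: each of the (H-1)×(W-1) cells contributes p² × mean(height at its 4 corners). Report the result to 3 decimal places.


270.644

height_mm = gray/255 × 0.869; cell vol = 4.85² × mean(4 corners)
unit = 4.85² × 0.869 / (4×255) = 0.0200402 mm³ per gray-sum
row 0: Σ corner-gray over 5 cells = 2271  → 45.5114
row 1: Σ corner-gray over 5 cells = 2734  → 54.7900
row 2: Σ corner-gray over 5 cells = 2788  → 55.8722
row 3: Σ corner-gray over 5 cells = 2759  → 55.2910
row 4: Σ corner-gray over 5 cells = 2953  → 59.1789
Σ rows: total corner-gray = 13505  → 270.6435 mm³


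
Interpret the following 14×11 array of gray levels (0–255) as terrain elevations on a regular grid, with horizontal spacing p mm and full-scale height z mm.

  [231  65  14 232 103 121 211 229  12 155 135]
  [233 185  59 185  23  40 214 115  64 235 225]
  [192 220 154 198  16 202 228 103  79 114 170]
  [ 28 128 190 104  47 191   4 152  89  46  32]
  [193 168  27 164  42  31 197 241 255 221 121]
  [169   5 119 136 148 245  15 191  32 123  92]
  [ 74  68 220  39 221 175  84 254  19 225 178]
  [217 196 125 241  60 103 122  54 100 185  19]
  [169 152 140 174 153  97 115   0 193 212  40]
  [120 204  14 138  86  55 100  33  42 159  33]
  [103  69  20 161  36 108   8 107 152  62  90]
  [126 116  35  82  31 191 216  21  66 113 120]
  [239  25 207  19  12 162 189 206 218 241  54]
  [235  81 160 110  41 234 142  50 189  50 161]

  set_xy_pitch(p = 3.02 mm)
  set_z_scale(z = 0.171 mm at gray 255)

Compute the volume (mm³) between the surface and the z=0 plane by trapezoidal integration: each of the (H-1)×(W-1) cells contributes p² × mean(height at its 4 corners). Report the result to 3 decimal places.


height_mm = gray/255 × 0.171; cell vol = 3.02² × mean(4 corners)
unit = 3.02² × 0.171 / (4×255) = 0.00152901 mm³ per gray-sum
row 0: Σ corner-gray over 10 cells = 5348  → 8.1771
row 1: Σ corner-gray over 10 cells = 5688  → 8.6970
row 2: Σ corner-gray over 10 cells = 4952  → 7.5716
row 3: Σ corner-gray over 10 cells = 4968  → 7.5961
row 4: Σ corner-gray over 10 cells = 5295  → 8.0961
row 5: Σ corner-gray over 10 cells = 5151  → 7.8759
row 6: Σ corner-gray over 10 cells = 5470  → 8.3637
row 7: Σ corner-gray over 10 cells = 5289  → 8.0869
row 8: Σ corner-gray over 10 cells = 4496  → 6.8744
row 9: Σ corner-gray over 10 cells = 3454  → 5.2812
row 10: Σ corner-gray over 10 cells = 3627  → 5.5457
row 11: Σ corner-gray over 10 cells = 4839  → 7.3989
row 12: Σ corner-gray over 10 cells = 5361  → 8.1970
Σ rows: total corner-gray = 63938  → 97.7617 mm³

97.762


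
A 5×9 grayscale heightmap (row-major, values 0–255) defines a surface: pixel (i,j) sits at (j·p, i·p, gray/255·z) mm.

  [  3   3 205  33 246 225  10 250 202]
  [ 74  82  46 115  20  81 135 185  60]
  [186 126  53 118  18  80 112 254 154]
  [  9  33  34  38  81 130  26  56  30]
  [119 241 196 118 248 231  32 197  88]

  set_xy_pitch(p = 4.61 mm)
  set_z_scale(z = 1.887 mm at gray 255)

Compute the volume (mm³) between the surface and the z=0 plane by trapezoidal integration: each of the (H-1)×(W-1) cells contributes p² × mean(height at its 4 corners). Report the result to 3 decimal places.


height_mm = gray/255 × 1.887; cell vol = 4.61² × mean(4 corners)
unit = 4.61² × 1.887 / (4×255) = 0.0393164 mm³ per gray-sum
row 0: Σ corner-gray over 8 cells = 3611  → 141.9715
row 1: Σ corner-gray over 8 cells = 3324  → 130.6877
row 2: Σ corner-gray over 8 cells = 2697  → 106.0363
row 3: Σ corner-gray over 8 cells = 3568  → 140.2809
Σ rows: total corner-gray = 13200  → 518.9763 mm³

518.976


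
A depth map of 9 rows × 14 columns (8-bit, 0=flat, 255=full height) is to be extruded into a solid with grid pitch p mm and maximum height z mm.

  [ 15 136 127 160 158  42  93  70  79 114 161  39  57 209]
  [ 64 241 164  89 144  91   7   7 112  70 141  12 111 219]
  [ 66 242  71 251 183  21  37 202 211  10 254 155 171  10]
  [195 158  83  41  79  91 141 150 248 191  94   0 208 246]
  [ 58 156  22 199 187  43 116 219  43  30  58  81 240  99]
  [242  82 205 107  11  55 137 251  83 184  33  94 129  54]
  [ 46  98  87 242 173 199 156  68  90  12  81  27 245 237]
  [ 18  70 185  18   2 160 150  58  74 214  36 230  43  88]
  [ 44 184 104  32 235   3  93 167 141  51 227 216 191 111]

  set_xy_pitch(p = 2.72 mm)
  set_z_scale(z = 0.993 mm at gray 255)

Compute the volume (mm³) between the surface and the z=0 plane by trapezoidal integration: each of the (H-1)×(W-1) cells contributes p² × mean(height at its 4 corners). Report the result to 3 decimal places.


354.935

height_mm = gray/255 × 0.993; cell vol = 2.72² × mean(4 corners)
unit = 2.72² × 0.993 / (4×255) = 0.00720256 mm³ per gray-sum
row 0: Σ corner-gray over 13 cells = 5357  → 38.5841
row 1: Σ corner-gray over 13 cells = 6353  → 45.7579
row 2: Σ corner-gray over 13 cells = 7101  → 51.1454
row 3: Σ corner-gray over 13 cells = 6354  → 45.7651
row 4: Σ corner-gray over 13 cells = 5983  → 43.0929
row 5: Σ corner-gray over 13 cells = 6277  → 45.2105
row 6: Σ corner-gray over 13 cells = 5825  → 41.9549
row 7: Σ corner-gray over 13 cells = 6029  → 43.4242
Σ rows: total corner-gray = 49279  → 354.9350 mm³


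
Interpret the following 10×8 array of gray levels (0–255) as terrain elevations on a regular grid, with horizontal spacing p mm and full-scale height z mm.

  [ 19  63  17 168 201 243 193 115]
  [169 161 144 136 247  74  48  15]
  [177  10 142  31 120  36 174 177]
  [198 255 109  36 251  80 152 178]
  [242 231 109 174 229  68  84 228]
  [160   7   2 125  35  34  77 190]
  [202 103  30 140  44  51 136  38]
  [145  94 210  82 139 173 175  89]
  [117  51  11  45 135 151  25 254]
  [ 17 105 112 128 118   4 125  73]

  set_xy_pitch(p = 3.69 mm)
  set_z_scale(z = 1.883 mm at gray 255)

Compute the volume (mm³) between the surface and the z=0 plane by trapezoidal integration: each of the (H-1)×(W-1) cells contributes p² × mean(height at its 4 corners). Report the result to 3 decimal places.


729.961

height_mm = gray/255 × 1.883; cell vol = 3.69² × mean(4 corners)
unit = 3.69² × 1.883 / (4×255) = 0.0251364 mm³ per gray-sum
row 0: Σ corner-gray over 7 cells = 3708  → 93.2057
row 1: Σ corner-gray over 7 cells = 3184  → 80.0343
row 2: Σ corner-gray over 7 cells = 3522  → 88.5304
row 3: Σ corner-gray over 7 cells = 4402  → 110.6504
row 4: Σ corner-gray over 7 cells = 3170  → 79.6824
row 5: Σ corner-gray over 7 cells = 2158  → 54.2443
row 6: Σ corner-gray over 7 cells = 3228  → 81.1403
row 7: Σ corner-gray over 7 cells = 3187  → 80.1097
row 8: Σ corner-gray over 7 cells = 2481  → 62.3634
Σ rows: total corner-gray = 29040  → 729.9607 mm³


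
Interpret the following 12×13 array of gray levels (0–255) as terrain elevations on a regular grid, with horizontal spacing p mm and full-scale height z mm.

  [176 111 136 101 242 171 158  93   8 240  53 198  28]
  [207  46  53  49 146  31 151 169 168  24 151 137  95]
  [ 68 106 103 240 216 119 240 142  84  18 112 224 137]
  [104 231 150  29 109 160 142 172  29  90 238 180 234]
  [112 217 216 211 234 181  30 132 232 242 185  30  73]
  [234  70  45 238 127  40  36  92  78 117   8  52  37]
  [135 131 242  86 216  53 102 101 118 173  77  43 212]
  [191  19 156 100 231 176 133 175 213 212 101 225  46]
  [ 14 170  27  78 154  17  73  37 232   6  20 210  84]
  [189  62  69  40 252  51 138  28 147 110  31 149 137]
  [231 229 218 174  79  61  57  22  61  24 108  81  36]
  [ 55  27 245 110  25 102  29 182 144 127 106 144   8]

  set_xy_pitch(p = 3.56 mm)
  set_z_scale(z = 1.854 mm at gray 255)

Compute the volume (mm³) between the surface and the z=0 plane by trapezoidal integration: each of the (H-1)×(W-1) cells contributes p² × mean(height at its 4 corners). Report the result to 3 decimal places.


1483.596

height_mm = gray/255 × 1.854; cell vol = 3.56² × mean(4 corners)
unit = 3.56² × 1.854 / (4×255) = 0.0230361 mm³ per gray-sum
row 0: Σ corner-gray over 12 cells = 5778  → 133.1028
row 1: Σ corner-gray over 12 cells = 5965  → 137.4105
row 2: Σ corner-gray over 12 cells = 6811  → 156.8991
row 3: Σ corner-gray over 12 cells = 7403  → 170.5365
row 4: Σ corner-gray over 12 cells = 6082  → 140.1058
row 5: Σ corner-gray over 12 cells = 5108  → 117.6686
row 6: Σ corner-gray over 12 cells = 6750  → 155.4939
row 7: Σ corner-gray over 12 cells = 5865  → 135.1069
row 8: Σ corner-gray over 12 cells = 4626  → 106.5651
row 9: Σ corner-gray over 12 cells = 4975  → 114.6048
row 10: Σ corner-gray over 12 cells = 5040  → 116.1021
Σ rows: total corner-gray = 64403  → 1483.5960 mm³


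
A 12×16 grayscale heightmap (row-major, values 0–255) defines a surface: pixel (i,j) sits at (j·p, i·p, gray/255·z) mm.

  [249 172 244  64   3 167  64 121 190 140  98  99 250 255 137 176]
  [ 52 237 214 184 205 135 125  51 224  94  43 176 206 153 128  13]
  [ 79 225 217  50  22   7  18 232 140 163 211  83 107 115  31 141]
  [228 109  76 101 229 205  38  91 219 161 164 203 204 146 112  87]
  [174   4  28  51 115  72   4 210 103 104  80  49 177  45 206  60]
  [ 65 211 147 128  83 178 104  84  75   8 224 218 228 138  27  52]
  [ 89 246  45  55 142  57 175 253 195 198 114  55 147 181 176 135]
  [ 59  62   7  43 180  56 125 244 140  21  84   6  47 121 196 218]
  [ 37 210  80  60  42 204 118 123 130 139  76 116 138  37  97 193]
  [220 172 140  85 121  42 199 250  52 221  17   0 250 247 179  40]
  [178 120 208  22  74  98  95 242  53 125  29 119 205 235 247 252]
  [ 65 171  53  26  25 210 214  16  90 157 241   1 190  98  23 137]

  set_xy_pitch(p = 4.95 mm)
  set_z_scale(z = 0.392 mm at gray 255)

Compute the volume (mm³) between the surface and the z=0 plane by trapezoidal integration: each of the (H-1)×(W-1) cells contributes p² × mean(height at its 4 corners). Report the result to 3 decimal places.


height_mm = gray/255 × 0.392; cell vol = 4.95² × mean(4 corners)
unit = 4.95² × 0.392 / (4×255) = 0.00941665 mm³ per gray-sum
row 0: Σ corner-gray over 15 cells = 8848  → 83.3185
row 1: Σ corner-gray over 15 cells = 7877  → 74.1749
row 2: Σ corner-gray over 15 cells = 7893  → 74.3256
row 3: Σ corner-gray over 15 cells = 7161  → 67.4326
row 4: Σ corner-gray over 15 cells = 6553  → 61.7073
row 5: Σ corner-gray over 15 cells = 8125  → 76.5103
row 6: Σ corner-gray over 15 cells = 7243  → 68.2048
row 7: Σ corner-gray over 15 cells = 6311  → 59.4285
row 8: Σ corner-gray over 15 cells = 7580  → 71.3782
row 9: Σ corner-gray over 15 cells = 8384  → 78.9492
row 10: Σ corner-gray over 15 cells = 7406  → 69.7397
Σ rows: total corner-gray = 83381  → 785.1694 mm³

785.169


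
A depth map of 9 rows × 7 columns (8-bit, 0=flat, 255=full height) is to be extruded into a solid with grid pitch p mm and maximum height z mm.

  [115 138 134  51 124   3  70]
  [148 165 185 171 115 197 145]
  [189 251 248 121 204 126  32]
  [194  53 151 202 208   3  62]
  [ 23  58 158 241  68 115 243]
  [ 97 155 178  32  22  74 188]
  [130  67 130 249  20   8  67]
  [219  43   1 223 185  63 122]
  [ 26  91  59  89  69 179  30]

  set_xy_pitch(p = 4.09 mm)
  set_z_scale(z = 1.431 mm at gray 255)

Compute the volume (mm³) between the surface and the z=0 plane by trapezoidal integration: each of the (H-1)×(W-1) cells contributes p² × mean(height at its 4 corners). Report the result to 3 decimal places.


height_mm = gray/255 × 1.431; cell vol = 4.09² × mean(4 corners)
unit = 4.09² × 1.431 / (4×255) = 0.0234685 mm³ per gray-sum
row 0: Σ corner-gray over 6 cells = 3044  → 71.4382
row 1: Σ corner-gray over 6 cells = 4080  → 95.7516
row 2: Σ corner-gray over 6 cells = 3611  → 84.7449
row 3: Σ corner-gray over 6 cells = 3036  → 71.2505
row 4: Σ corner-gray over 6 cells = 2753  → 64.6089
row 5: Σ corner-gray over 6 cells = 2352  → 55.1980
row 6: Σ corner-gray over 6 cells = 2516  → 59.0468
row 7: Σ corner-gray over 6 cells = 2401  → 56.3480
Σ rows: total corner-gray = 23793  → 558.3870 mm³

558.387


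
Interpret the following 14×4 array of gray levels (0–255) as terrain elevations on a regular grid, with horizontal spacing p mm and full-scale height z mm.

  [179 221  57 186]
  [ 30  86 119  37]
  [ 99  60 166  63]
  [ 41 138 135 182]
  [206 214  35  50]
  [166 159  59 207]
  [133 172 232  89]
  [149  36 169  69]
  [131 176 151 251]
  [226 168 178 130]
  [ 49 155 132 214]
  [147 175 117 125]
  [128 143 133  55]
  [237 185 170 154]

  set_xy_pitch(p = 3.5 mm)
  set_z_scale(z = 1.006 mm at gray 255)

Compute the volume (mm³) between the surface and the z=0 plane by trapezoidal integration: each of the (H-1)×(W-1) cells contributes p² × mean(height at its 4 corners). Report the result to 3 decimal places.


256.232

height_mm = gray/255 × 1.006; cell vol = 3.5² × mean(4 corners)
unit = 3.5² × 1.006 / (4×255) = 0.0120819 mm³ per gray-sum
row 0: Σ corner-gray over 3 cells = 1398  → 16.8904
row 1: Σ corner-gray over 3 cells = 1091  → 13.1813
row 2: Σ corner-gray over 3 cells = 1383  → 16.7092
row 3: Σ corner-gray over 3 cells = 1523  → 18.4007
row 4: Σ corner-gray over 3 cells = 1563  → 18.8840
row 5: Σ corner-gray over 3 cells = 1839  → 22.2185
row 6: Σ corner-gray over 3 cells = 1658  → 20.0317
row 7: Σ corner-gray over 3 cells = 1664  → 20.1042
row 8: Σ corner-gray over 3 cells = 2084  → 25.1786
row 9: Σ corner-gray over 3 cells = 1885  → 22.7743
row 10: Σ corner-gray over 3 cells = 1693  → 20.4546
row 11: Σ corner-gray over 3 cells = 1591  → 19.2222
row 12: Σ corner-gray over 3 cells = 1836  → 22.1823
Σ rows: total corner-gray = 21208  → 256.2321 mm³


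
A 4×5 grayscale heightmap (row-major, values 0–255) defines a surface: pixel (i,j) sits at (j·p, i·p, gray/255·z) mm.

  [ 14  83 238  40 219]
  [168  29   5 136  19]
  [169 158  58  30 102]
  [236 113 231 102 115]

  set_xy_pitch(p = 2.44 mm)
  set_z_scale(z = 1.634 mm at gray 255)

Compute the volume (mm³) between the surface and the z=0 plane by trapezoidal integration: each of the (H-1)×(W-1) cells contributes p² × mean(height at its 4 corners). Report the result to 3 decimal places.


45.570

height_mm = gray/255 × 1.634; cell vol = 2.44² × mean(4 corners)
unit = 2.44² × 1.634 / (4×255) = 0.00953743 mm³ per gray-sum
row 0: Σ corner-gray over 4 cells = 1482  → 14.1345
row 1: Σ corner-gray over 4 cells = 1290  → 12.3033
row 2: Σ corner-gray over 4 cells = 2006  → 19.1321
Σ rows: total corner-gray = 4778  → 45.5699 mm³


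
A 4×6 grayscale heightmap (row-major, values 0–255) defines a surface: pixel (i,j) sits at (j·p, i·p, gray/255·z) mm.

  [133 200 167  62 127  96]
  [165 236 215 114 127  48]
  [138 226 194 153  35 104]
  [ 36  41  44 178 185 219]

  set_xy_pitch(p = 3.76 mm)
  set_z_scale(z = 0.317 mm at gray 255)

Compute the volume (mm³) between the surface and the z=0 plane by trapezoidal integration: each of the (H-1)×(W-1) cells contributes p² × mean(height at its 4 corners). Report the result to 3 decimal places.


37.795

height_mm = gray/255 × 0.317; cell vol = 3.76² × mean(4 corners)
unit = 3.76² × 0.317 / (4×255) = 0.00439374 mm³ per gray-sum
row 0: Σ corner-gray over 5 cells = 2938  → 12.9088
row 1: Σ corner-gray over 5 cells = 3055  → 13.4229
row 2: Σ corner-gray over 5 cells = 2609  → 11.4633
Σ rows: total corner-gray = 8602  → 37.7950 mm³


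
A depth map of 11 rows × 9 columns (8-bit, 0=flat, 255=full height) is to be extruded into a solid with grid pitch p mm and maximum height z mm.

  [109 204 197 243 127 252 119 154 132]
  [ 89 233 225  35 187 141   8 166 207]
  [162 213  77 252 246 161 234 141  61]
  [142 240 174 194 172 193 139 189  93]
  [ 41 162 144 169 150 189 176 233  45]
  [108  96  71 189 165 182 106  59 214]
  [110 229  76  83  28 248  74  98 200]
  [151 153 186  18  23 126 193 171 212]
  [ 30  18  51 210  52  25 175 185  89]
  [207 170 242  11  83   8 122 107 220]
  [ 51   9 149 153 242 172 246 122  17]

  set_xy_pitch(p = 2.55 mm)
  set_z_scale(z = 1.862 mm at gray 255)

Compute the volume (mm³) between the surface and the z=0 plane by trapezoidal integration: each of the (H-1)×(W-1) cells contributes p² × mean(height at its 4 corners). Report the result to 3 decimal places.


height_mm = gray/255 × 1.862; cell vol = 2.55² × mean(4 corners)
unit = 2.55² × 1.862 / (4×255) = 0.0118702 mm³ per gray-sum
row 0: Σ corner-gray over 8 cells = 5119  → 60.7638
row 1: Σ corner-gray over 8 cells = 5157  → 61.2149
row 2: Σ corner-gray over 8 cells = 5708  → 67.7554
row 3: Σ corner-gray over 8 cells = 5369  → 63.7314
row 4: Σ corner-gray over 8 cells = 4590  → 54.4844
row 5: Σ corner-gray over 8 cells = 4040  → 47.9558
row 6: Σ corner-gray over 8 cells = 4085  → 48.4900
row 7: Σ corner-gray over 8 cells = 3654  → 43.3739
row 8: Σ corner-gray over 8 cells = 3464  → 41.1185
row 9: Σ corner-gray over 8 cells = 4167  → 49.4633
Σ rows: total corner-gray = 45353  → 538.3514 mm³

538.351


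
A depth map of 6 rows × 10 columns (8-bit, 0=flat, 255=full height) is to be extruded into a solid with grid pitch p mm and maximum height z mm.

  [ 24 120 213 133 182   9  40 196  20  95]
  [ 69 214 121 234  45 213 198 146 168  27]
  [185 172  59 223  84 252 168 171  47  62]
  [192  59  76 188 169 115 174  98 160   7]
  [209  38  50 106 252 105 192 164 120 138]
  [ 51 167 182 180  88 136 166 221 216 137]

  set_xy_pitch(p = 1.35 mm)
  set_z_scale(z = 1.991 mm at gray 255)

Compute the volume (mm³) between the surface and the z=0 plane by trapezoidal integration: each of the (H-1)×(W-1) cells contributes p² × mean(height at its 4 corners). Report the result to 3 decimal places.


height_mm = gray/255 × 1.991; cell vol = 1.35² × mean(4 corners)
unit = 1.35² × 1.991 / (4×255) = 0.00355745 mm³ per gray-sum
row 0: Σ corner-gray over 9 cells = 4719  → 16.7876
row 1: Σ corner-gray over 9 cells = 5373  → 19.1142
row 2: Σ corner-gray over 9 cells = 4876  → 17.3461
row 3: Σ corner-gray over 9 cells = 4678  → 16.6417
row 4: Σ corner-gray over 9 cells = 5301  → 18.8580
Σ rows: total corner-gray = 24947  → 88.7477 mm³

88.748


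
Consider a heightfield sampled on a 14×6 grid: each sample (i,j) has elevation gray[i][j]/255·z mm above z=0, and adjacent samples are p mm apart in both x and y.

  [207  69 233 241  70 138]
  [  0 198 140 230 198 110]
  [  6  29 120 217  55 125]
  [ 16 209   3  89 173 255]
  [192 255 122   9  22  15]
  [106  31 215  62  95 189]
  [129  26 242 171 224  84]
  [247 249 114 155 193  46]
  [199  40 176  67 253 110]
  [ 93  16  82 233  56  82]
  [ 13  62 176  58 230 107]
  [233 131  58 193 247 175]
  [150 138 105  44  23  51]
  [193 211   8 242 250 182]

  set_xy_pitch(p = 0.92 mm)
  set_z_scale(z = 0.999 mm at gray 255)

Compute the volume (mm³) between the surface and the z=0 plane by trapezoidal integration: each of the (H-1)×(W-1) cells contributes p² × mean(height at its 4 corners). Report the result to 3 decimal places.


27.994

height_mm = gray/255 × 0.999; cell vol = 0.92² × mean(4 corners)
unit = 0.92² × 0.999 / (4×255) = 0.000828974 mm³ per gray-sum
row 0: Σ corner-gray over 5 cells = 3213  → 2.6635
row 1: Σ corner-gray over 5 cells = 2615  → 2.1678
row 2: Σ corner-gray over 5 cells = 2192  → 1.8171
row 3: Σ corner-gray over 5 cells = 2242  → 1.8586
row 4: Σ corner-gray over 5 cells = 2124  → 1.7607
row 5: Σ corner-gray over 5 cells = 2640  → 2.1885
row 6: Σ corner-gray over 5 cells = 3254  → 2.6975
row 7: Σ corner-gray over 5 cells = 3096  → 2.5665
row 8: Σ corner-gray over 5 cells = 2330  → 1.9315
row 9: Σ corner-gray over 5 cells = 2121  → 1.7583
row 10: Σ corner-gray over 5 cells = 2838  → 2.3526
row 11: Σ corner-gray over 5 cells = 2487  → 2.0617
row 12: Σ corner-gray over 5 cells = 2618  → 2.1703
Σ rows: total corner-gray = 33770  → 27.9945 mm³


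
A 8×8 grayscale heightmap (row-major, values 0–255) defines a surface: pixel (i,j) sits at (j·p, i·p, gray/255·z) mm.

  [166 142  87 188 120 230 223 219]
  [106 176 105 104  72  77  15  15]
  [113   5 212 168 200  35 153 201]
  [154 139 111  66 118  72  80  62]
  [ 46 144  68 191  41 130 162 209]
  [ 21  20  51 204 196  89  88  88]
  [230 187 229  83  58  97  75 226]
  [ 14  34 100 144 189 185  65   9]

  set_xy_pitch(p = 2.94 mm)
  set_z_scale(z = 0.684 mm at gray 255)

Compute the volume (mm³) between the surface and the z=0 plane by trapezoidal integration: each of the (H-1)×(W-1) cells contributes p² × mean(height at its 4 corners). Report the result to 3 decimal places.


height_mm = gray/255 × 0.684; cell vol = 2.94² × mean(4 corners)
unit = 2.94² × 0.684 / (4×255) = 0.0057963 mm³ per gray-sum
row 0: Σ corner-gray over 7 cells = 3584  → 20.7739
row 1: Σ corner-gray over 7 cells = 3079  → 17.8468
row 2: Σ corner-gray over 7 cells = 3248  → 18.8264
row 3: Σ corner-gray over 7 cells = 3115  → 18.0555
row 4: Σ corner-gray over 7 cells = 3132  → 18.1540
row 5: Σ corner-gray over 7 cells = 3319  → 19.2379
row 6: Σ corner-gray over 7 cells = 3371  → 19.5393
Σ rows: total corner-gray = 22848  → 132.4338 mm³

132.434


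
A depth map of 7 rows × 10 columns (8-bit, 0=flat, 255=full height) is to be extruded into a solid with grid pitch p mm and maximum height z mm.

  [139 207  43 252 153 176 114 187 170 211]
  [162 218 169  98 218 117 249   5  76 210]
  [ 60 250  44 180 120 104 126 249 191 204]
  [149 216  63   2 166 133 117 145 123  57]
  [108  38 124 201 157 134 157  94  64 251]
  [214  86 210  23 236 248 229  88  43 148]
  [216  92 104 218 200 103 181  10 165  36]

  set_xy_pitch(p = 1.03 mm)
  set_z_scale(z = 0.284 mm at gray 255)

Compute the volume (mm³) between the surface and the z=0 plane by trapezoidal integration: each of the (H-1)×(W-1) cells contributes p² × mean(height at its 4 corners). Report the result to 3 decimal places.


9.016

height_mm = gray/255 × 0.284; cell vol = 1.03² × mean(4 corners)
unit = 1.03² × 0.284 / (4×255) = 0.000295388 mm³ per gray-sum
row 0: Σ corner-gray over 9 cells = 5626  → 1.6619
row 1: Σ corner-gray over 9 cells = 5464  → 1.6140
row 2: Σ corner-gray over 9 cells = 4928  → 1.4557
row 3: Σ corner-gray over 9 cells = 4433  → 1.3095
row 4: Σ corner-gray over 9 cells = 4985  → 1.4725
row 5: Σ corner-gray over 9 cells = 5086  → 1.5023
Σ rows: total corner-gray = 30522  → 9.0158 mm³


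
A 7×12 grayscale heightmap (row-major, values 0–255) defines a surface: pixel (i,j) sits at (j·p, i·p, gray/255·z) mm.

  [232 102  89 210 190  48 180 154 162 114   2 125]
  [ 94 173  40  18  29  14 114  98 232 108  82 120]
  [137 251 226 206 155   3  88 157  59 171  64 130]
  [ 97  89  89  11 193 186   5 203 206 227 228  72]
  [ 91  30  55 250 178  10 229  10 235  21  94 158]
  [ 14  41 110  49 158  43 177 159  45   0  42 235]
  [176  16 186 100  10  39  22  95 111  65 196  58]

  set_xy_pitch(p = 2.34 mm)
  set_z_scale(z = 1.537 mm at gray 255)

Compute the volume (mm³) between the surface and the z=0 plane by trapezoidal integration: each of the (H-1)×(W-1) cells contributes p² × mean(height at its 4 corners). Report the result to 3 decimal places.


height_mm = gray/255 × 1.537; cell vol = 2.34² × mean(4 corners)
unit = 2.34² × 1.537 / (4×255) = 0.00825098 mm³ per gray-sum
row 0: Σ corner-gray over 11 cells = 4889  → 40.3390
row 1: Σ corner-gray over 11 cells = 5057  → 41.7252
row 2: Σ corner-gray over 11 cells = 6070  → 50.0834
row 3: Σ corner-gray over 11 cells = 5516  → 45.5124
row 4: Σ corner-gray over 11 cells = 4370  → 36.0568
row 5: Σ corner-gray over 11 cells = 3811  → 31.4445
Σ rows: total corner-gray = 29713  → 245.1613 mm³

245.161


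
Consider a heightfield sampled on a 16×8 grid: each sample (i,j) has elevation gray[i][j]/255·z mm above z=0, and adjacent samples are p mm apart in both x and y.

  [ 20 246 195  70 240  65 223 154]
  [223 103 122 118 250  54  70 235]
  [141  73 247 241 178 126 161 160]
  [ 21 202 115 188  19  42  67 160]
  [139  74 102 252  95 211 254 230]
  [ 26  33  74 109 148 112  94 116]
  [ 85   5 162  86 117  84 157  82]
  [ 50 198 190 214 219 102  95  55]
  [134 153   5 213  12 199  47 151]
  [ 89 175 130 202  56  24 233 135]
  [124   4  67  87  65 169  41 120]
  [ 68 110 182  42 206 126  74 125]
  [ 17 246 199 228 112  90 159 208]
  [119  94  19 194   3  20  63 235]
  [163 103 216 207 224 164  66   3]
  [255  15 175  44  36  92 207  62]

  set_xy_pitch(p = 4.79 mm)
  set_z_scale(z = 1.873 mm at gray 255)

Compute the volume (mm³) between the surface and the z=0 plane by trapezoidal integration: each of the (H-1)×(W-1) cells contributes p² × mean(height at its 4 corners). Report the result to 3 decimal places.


height_mm = gray/255 × 1.873; cell vol = 4.79² × mean(4 corners)
unit = 4.79² × 1.873 / (4×255) = 0.0421317 mm³ per gray-sum
row 0: Σ corner-gray over 7 cells = 4144  → 174.5936
row 1: Σ corner-gray over 7 cells = 4245  → 178.8489
row 2: Σ corner-gray over 7 cells = 3800  → 160.1003
row 3: Σ corner-gray over 7 cells = 3792  → 159.7633
row 4: Σ corner-gray over 7 cells = 3627  → 152.8116
row 5: Σ corner-gray over 7 cells = 2671  → 112.5337
row 6: Σ corner-gray over 7 cells = 3530  → 148.7248
row 7: Σ corner-gray over 7 cells = 3684  → 155.2131
row 8: Σ corner-gray over 7 cells = 3407  → 143.5426
row 9: Σ corner-gray over 7 cells = 2974  → 125.2996
row 10: Σ corner-gray over 7 cells = 2783  → 117.2524
row 11: Σ corner-gray over 7 cells = 3966  → 167.0942
row 12: Σ corner-gray over 7 cells = 3433  → 144.6380
row 13: Σ corner-gray over 7 cells = 3266  → 137.6020
row 14: Σ corner-gray over 7 cells = 3581  → 150.8735
Σ rows: total corner-gray = 52903  → 2228.8915 mm³

2228.892


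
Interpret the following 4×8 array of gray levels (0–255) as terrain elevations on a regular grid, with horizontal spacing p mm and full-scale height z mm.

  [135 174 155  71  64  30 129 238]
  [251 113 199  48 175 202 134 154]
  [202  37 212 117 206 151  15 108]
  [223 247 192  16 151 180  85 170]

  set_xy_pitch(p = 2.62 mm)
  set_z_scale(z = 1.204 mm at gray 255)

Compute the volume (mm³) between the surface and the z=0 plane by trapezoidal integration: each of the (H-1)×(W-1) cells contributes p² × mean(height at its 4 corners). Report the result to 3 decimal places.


94.153

height_mm = gray/255 × 1.204; cell vol = 2.62² × mean(4 corners)
unit = 2.62² × 1.204 / (4×255) = 0.00810268 mm³ per gray-sum
row 0: Σ corner-gray over 7 cells = 3766  → 30.5147
row 1: Σ corner-gray over 7 cells = 3933  → 31.8679
row 2: Σ corner-gray over 7 cells = 3921  → 31.7706
Σ rows: total corner-gray = 11620  → 94.1532 mm³


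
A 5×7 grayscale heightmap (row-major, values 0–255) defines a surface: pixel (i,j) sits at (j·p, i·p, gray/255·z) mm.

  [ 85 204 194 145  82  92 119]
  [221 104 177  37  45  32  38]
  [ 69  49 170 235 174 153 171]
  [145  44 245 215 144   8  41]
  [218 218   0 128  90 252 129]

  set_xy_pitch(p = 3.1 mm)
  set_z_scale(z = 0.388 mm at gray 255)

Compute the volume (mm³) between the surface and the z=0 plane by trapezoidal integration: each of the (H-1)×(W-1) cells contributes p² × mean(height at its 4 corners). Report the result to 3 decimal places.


height_mm = gray/255 × 0.388; cell vol = 3.1² × mean(4 corners)
unit = 3.1² × 0.388 / (4×255) = 0.00365557 mm³ per gray-sum
row 0: Σ corner-gray over 6 cells = 2687  → 9.8225
row 1: Σ corner-gray over 6 cells = 2851  → 10.4220
row 2: Σ corner-gray over 6 cells = 3300  → 12.0634
row 3: Σ corner-gray over 6 cells = 3221  → 11.7746
Σ rows: total corner-gray = 12059  → 44.0825 mm³

44.083


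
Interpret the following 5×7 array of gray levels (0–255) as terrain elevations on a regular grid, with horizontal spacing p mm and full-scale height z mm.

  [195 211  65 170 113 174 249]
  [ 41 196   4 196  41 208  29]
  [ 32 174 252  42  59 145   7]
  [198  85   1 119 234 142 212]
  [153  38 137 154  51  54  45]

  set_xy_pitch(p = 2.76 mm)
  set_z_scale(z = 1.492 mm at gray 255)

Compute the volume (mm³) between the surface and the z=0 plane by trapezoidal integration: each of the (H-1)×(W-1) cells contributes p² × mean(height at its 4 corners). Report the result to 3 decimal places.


height_mm = gray/255 × 1.492; cell vol = 2.76² × mean(4 corners)
unit = 2.76² × 1.492 / (4×255) = 0.0111426 mm³ per gray-sum
row 0: Σ corner-gray over 6 cells = 3270  → 36.4363
row 1: Σ corner-gray over 6 cells = 2743  → 30.5642
row 2: Σ corner-gray over 6 cells = 2955  → 32.9264
row 3: Σ corner-gray over 6 cells = 2638  → 29.3942
Σ rows: total corner-gray = 11606  → 129.3211 mm³

129.321


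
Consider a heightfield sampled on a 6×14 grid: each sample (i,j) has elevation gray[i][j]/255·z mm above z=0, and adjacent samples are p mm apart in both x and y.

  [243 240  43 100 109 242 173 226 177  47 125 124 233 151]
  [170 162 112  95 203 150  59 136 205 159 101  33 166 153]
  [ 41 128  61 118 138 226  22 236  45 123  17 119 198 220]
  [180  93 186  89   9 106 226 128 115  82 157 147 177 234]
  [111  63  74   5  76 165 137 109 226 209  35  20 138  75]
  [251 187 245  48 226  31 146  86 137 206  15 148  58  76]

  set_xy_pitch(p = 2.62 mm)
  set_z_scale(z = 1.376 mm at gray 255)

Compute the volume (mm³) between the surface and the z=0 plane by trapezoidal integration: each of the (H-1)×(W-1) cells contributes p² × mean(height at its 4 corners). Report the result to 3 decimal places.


305.300

height_mm = gray/255 × 1.376; cell vol = 2.62² × mean(4 corners)
unit = 2.62² × 1.376 / (4×255) = 0.00926021 mm³ per gray-sum
row 0: Σ corner-gray over 13 cells = 7557  → 69.9794
row 1: Σ corner-gray over 13 cells = 6608  → 61.1915
row 2: Σ corner-gray over 13 cells = 6567  → 60.8118
row 3: Σ corner-gray over 13 cells = 6144  → 56.8947
row 4: Σ corner-gray over 13 cells = 6093  → 56.4225
Σ rows: total corner-gray = 32969  → 305.2999 mm³
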